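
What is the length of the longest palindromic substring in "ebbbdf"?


Input: "ebbbdf"
Checking substrings for palindromes:
  [1:4] "bbb" (len 3) => palindrome
  [1:3] "bb" (len 2) => palindrome
  [2:4] "bb" (len 2) => palindrome
Longest palindromic substring: "bbb" with length 3

3


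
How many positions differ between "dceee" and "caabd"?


Comparing "dceee" and "caabd" position by position:
  Position 0: 'd' vs 'c' => DIFFER
  Position 1: 'c' vs 'a' => DIFFER
  Position 2: 'e' vs 'a' => DIFFER
  Position 3: 'e' vs 'b' => DIFFER
  Position 4: 'e' vs 'd' => DIFFER
Positions that differ: 5

5


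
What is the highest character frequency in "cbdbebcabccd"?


Input: cbdbebcabccd
Character counts:
  'a': 1
  'b': 4
  'c': 4
  'd': 2
  'e': 1
Maximum frequency: 4

4


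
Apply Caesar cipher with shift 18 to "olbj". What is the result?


Caesar cipher: shift "olbj" by 18
  'o' (pos 14) + 18 = pos 6 = 'g'
  'l' (pos 11) + 18 = pos 3 = 'd'
  'b' (pos 1) + 18 = pos 19 = 't'
  'j' (pos 9) + 18 = pos 1 = 'b'
Result: gdtb

gdtb


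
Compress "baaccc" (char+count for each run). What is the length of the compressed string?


Input: baaccc
Runs:
  'b' x 1 => "b1"
  'a' x 2 => "a2"
  'c' x 3 => "c3"
Compressed: "b1a2c3"
Compressed length: 6

6


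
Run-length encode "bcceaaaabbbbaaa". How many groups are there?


Input: bcceaaaabbbbaaa
Scanning for consecutive runs:
  Group 1: 'b' x 1 (positions 0-0)
  Group 2: 'c' x 2 (positions 1-2)
  Group 3: 'e' x 1 (positions 3-3)
  Group 4: 'a' x 4 (positions 4-7)
  Group 5: 'b' x 4 (positions 8-11)
  Group 6: 'a' x 3 (positions 12-14)
Total groups: 6

6


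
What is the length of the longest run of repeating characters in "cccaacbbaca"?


Input: "cccaacbbaca"
Scanning for longest run:
  Position 1 ('c'): continues run of 'c', length=2
  Position 2 ('c'): continues run of 'c', length=3
  Position 3 ('a'): new char, reset run to 1
  Position 4 ('a'): continues run of 'a', length=2
  Position 5 ('c'): new char, reset run to 1
  Position 6 ('b'): new char, reset run to 1
  Position 7 ('b'): continues run of 'b', length=2
  Position 8 ('a'): new char, reset run to 1
  Position 9 ('c'): new char, reset run to 1
  Position 10 ('a'): new char, reset run to 1
Longest run: 'c' with length 3

3


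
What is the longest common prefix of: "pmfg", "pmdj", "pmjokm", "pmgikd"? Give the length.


Words: pmfg, pmdj, pmjokm, pmgikd
  Position 0: all 'p' => match
  Position 1: all 'm' => match
  Position 2: ('f', 'd', 'j', 'g') => mismatch, stop
LCP = "pm" (length 2)

2


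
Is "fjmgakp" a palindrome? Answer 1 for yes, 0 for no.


Input: fjmgakp
Reversed: pkagmjf
  Compare pos 0 ('f') with pos 6 ('p'): MISMATCH
  Compare pos 1 ('j') with pos 5 ('k'): MISMATCH
  Compare pos 2 ('m') with pos 4 ('a'): MISMATCH
Result: not a palindrome

0


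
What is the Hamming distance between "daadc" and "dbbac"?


Comparing "daadc" and "dbbac" position by position:
  Position 0: 'd' vs 'd' => same
  Position 1: 'a' vs 'b' => differ
  Position 2: 'a' vs 'b' => differ
  Position 3: 'd' vs 'a' => differ
  Position 4: 'c' vs 'c' => same
Total differences (Hamming distance): 3

3


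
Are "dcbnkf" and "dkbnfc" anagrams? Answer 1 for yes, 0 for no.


Strings: "dcbnkf", "dkbnfc"
Sorted first:  bcdfkn
Sorted second: bcdfkn
Sorted forms match => anagrams

1


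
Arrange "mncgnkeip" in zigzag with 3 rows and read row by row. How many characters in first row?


Zigzag "mncgnkeip" into 3 rows:
Placing characters:
  'm' => row 0
  'n' => row 1
  'c' => row 2
  'g' => row 1
  'n' => row 0
  'k' => row 1
  'e' => row 2
  'i' => row 1
  'p' => row 0
Rows:
  Row 0: "mnp"
  Row 1: "ngki"
  Row 2: "ce"
First row length: 3

3


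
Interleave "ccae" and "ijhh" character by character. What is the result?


Interleaving "ccae" and "ijhh":
  Position 0: 'c' from first, 'i' from second => "ci"
  Position 1: 'c' from first, 'j' from second => "cj"
  Position 2: 'a' from first, 'h' from second => "ah"
  Position 3: 'e' from first, 'h' from second => "eh"
Result: cicjaheh

cicjaheh


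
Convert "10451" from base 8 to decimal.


Input: "10451" in base 8
Positional expansion:
  Digit '1' (value 1) x 8^4 = 4096
  Digit '0' (value 0) x 8^3 = 0
  Digit '4' (value 4) x 8^2 = 256
  Digit '5' (value 5) x 8^1 = 40
  Digit '1' (value 1) x 8^0 = 1
Sum = 4393

4393


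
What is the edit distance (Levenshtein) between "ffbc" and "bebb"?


Computing edit distance: "ffbc" -> "bebb"
DP table:
           b    e    b    b
      0    1    2    3    4
  f   1    1    2    3    4
  f   2    2    2    3    4
  b   3    2    3    2    3
  c   4    3    3    3    3
Edit distance = dp[4][4] = 3

3


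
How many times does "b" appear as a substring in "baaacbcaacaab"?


Searching for "b" in "baaacbcaacaab"
Scanning each position:
  Position 0: "b" => MATCH
  Position 1: "a" => no
  Position 2: "a" => no
  Position 3: "a" => no
  Position 4: "c" => no
  Position 5: "b" => MATCH
  Position 6: "c" => no
  Position 7: "a" => no
  Position 8: "a" => no
  Position 9: "c" => no
  Position 10: "a" => no
  Position 11: "a" => no
  Position 12: "b" => MATCH
Total occurrences: 3

3


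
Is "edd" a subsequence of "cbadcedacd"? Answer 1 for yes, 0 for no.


Check if "edd" is a subsequence of "cbadcedacd"
Greedy scan:
  Position 0 ('c'): no match needed
  Position 1 ('b'): no match needed
  Position 2 ('a'): no match needed
  Position 3 ('d'): no match needed
  Position 4 ('c'): no match needed
  Position 5 ('e'): matches sub[0] = 'e'
  Position 6 ('d'): matches sub[1] = 'd'
  Position 7 ('a'): no match needed
  Position 8 ('c'): no match needed
  Position 9 ('d'): matches sub[2] = 'd'
All 3 characters matched => is a subsequence

1


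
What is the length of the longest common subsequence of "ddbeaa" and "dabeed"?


LCS of "ddbeaa" and "dabeed"
DP table:
           d    a    b    e    e    d
      0    0    0    0    0    0    0
  d   0    1    1    1    1    1    1
  d   0    1    1    1    1    1    2
  b   0    1    1    2    2    2    2
  e   0    1    1    2    3    3    3
  a   0    1    2    2    3    3    3
  a   0    1    2    2    3    3    3
LCS length = dp[6][6] = 3

3


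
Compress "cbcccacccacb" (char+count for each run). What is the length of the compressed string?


Input: cbcccacccacb
Runs:
  'c' x 1 => "c1"
  'b' x 1 => "b1"
  'c' x 3 => "c3"
  'a' x 1 => "a1"
  'c' x 3 => "c3"
  'a' x 1 => "a1"
  'c' x 1 => "c1"
  'b' x 1 => "b1"
Compressed: "c1b1c3a1c3a1c1b1"
Compressed length: 16

16


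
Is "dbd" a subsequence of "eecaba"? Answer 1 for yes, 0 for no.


Check if "dbd" is a subsequence of "eecaba"
Greedy scan:
  Position 0 ('e'): no match needed
  Position 1 ('e'): no match needed
  Position 2 ('c'): no match needed
  Position 3 ('a'): no match needed
  Position 4 ('b'): no match needed
  Position 5 ('a'): no match needed
Only matched 0/3 characters => not a subsequence

0


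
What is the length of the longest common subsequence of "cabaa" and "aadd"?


LCS of "cabaa" and "aadd"
DP table:
           a    a    d    d
      0    0    0    0    0
  c   0    0    0    0    0
  a   0    1    1    1    1
  b   0    1    1    1    1
  a   0    1    2    2    2
  a   0    1    2    2    2
LCS length = dp[5][4] = 2

2


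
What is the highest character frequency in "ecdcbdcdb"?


Input: ecdcbdcdb
Character counts:
  'b': 2
  'c': 3
  'd': 3
  'e': 1
Maximum frequency: 3

3


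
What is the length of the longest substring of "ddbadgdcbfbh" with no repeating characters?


Input: "ddbadgdcbfbh"
Sliding window (track last position of each char):
  Position 0 ('d'): window [0,0] length 1 -- new best
  Position 1 ('d'): repeat (last at 0), move window start to 1
  Position 1 ('d'): window [1,1] length 1
  Position 2 ('b'): window [1,2] length 2 -- new best
  Position 3 ('a'): window [1,3] length 3 -- new best
  Position 4 ('d'): repeat (last at 1), move window start to 2
  Position 4 ('d'): window [2,4] length 3
  Position 5 ('g'): window [2,5] length 4 -- new best
  Position 6 ('d'): repeat (last at 4), move window start to 5
  Position 6 ('d'): window [5,6] length 2
  Position 7 ('c'): window [5,7] length 3
  Position 8 ('b'): window [5,8] length 4
  Position 9 ('f'): window [5,9] length 5 -- new best
  Position 10 ('b'): repeat (last at 8), move window start to 9
  Position 10 ('b'): window [9,10] length 2
  Position 11 ('h'): window [9,11] length 3
Longest substring with no repeats: "gdcbf" with length 5

5


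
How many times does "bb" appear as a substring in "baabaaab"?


Searching for "bb" in "baabaaab"
Scanning each position:
  Position 0: "ba" => no
  Position 1: "aa" => no
  Position 2: "ab" => no
  Position 3: "ba" => no
  Position 4: "aa" => no
  Position 5: "aa" => no
  Position 6: "ab" => no
Total occurrences: 0

0


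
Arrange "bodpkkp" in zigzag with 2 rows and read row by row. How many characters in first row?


Zigzag "bodpkkp" into 2 rows:
Placing characters:
  'b' => row 0
  'o' => row 1
  'd' => row 0
  'p' => row 1
  'k' => row 0
  'k' => row 1
  'p' => row 0
Rows:
  Row 0: "bdkp"
  Row 1: "opk"
First row length: 4

4


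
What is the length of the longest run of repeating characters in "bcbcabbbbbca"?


Input: "bcbcabbbbbca"
Scanning for longest run:
  Position 1 ('c'): new char, reset run to 1
  Position 2 ('b'): new char, reset run to 1
  Position 3 ('c'): new char, reset run to 1
  Position 4 ('a'): new char, reset run to 1
  Position 5 ('b'): new char, reset run to 1
  Position 6 ('b'): continues run of 'b', length=2
  Position 7 ('b'): continues run of 'b', length=3
  Position 8 ('b'): continues run of 'b', length=4
  Position 9 ('b'): continues run of 'b', length=5
  Position 10 ('c'): new char, reset run to 1
  Position 11 ('a'): new char, reset run to 1
Longest run: 'b' with length 5

5


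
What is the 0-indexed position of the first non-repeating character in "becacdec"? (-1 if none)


Input: becacdec
Character frequencies:
  'a': 1
  'b': 1
  'c': 3
  'd': 1
  'e': 2
Scanning left to right for freq == 1:
  Position 0 ('b'): unique! => answer = 0

0


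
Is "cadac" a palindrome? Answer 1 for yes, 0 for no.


Input: cadac
Reversed: cadac
  Compare pos 0 ('c') with pos 4 ('c'): match
  Compare pos 1 ('a') with pos 3 ('a'): match
Result: palindrome

1


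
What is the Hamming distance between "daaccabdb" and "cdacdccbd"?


Comparing "daaccabdb" and "cdacdccbd" position by position:
  Position 0: 'd' vs 'c' => differ
  Position 1: 'a' vs 'd' => differ
  Position 2: 'a' vs 'a' => same
  Position 3: 'c' vs 'c' => same
  Position 4: 'c' vs 'd' => differ
  Position 5: 'a' vs 'c' => differ
  Position 6: 'b' vs 'c' => differ
  Position 7: 'd' vs 'b' => differ
  Position 8: 'b' vs 'd' => differ
Total differences (Hamming distance): 7

7


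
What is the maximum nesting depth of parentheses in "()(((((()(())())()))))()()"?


Input: "()(((((()(())())()))))()()"
Tracking depth:
  Position 0 '(': depth becomes 1
  Position 1 ')': depth becomes 0
  Position 2 '(': depth becomes 1
  Position 3 '(': depth becomes 2
  Position 4 '(': depth becomes 3
  Position 5 '(': depth becomes 4
  Position 6 '(': depth becomes 5
  Position 7 '(': depth becomes 6
  Position 8 ')': depth becomes 5
  Position 9 '(': depth becomes 6
  Position 10 '(': depth becomes 7
  Position 11 ')': depth becomes 6
  Position 12 ')': depth becomes 5
  Position 13 '(': depth becomes 6
  Position 14 ')': depth becomes 5
  Position 15 ')': depth becomes 4
  Position 16 '(': depth becomes 5
  Position 17 ')': depth becomes 4
  Position 18 ')': depth becomes 3
  Position 19 ')': depth becomes 2
  Position 20 ')': depth becomes 1
  Position 21 ')': depth becomes 0
  Position 22 '(': depth becomes 1
  Position 23 ')': depth becomes 0
  Position 24 '(': depth becomes 1
  Position 25 ')': depth becomes 0
Maximum depth reached: 7

7


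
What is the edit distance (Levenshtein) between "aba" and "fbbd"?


Computing edit distance: "aba" -> "fbbd"
DP table:
           f    b    b    d
      0    1    2    3    4
  a   1    1    2    3    4
  b   2    2    1    2    3
  a   3    3    2    2    3
Edit distance = dp[3][4] = 3

3


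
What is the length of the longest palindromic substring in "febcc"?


Input: "febcc"
Checking substrings for palindromes:
  [3:5] "cc" (len 2) => palindrome
Longest palindromic substring: "cc" with length 2

2


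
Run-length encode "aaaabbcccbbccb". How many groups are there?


Input: aaaabbcccbbccb
Scanning for consecutive runs:
  Group 1: 'a' x 4 (positions 0-3)
  Group 2: 'b' x 2 (positions 4-5)
  Group 3: 'c' x 3 (positions 6-8)
  Group 4: 'b' x 2 (positions 9-10)
  Group 5: 'c' x 2 (positions 11-12)
  Group 6: 'b' x 1 (positions 13-13)
Total groups: 6

6


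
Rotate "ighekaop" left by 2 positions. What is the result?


Input: "ighekaop", rotate left by 2
First 2 characters: "ig"
Remaining characters: "hekaop"
Concatenate remaining + first: "hekaop" + "ig" = "hekaopig"

hekaopig


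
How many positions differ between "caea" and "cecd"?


Comparing "caea" and "cecd" position by position:
  Position 0: 'c' vs 'c' => same
  Position 1: 'a' vs 'e' => DIFFER
  Position 2: 'e' vs 'c' => DIFFER
  Position 3: 'a' vs 'd' => DIFFER
Positions that differ: 3

3


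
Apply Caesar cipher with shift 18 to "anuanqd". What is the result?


Caesar cipher: shift "anuanqd" by 18
  'a' (pos 0) + 18 = pos 18 = 's'
  'n' (pos 13) + 18 = pos 5 = 'f'
  'u' (pos 20) + 18 = pos 12 = 'm'
  'a' (pos 0) + 18 = pos 18 = 's'
  'n' (pos 13) + 18 = pos 5 = 'f'
  'q' (pos 16) + 18 = pos 8 = 'i'
  'd' (pos 3) + 18 = pos 21 = 'v'
Result: sfmsfiv

sfmsfiv


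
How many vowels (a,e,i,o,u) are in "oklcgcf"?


Input: oklcgcf
Checking each character:
  'o' at position 0: vowel (running total: 1)
  'k' at position 1: consonant
  'l' at position 2: consonant
  'c' at position 3: consonant
  'g' at position 4: consonant
  'c' at position 5: consonant
  'f' at position 6: consonant
Total vowels: 1

1


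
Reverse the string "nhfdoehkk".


Input: nhfdoehkk
Reading characters right to left:
  Position 8: 'k'
  Position 7: 'k'
  Position 6: 'h'
  Position 5: 'e'
  Position 4: 'o'
  Position 3: 'd'
  Position 2: 'f'
  Position 1: 'h'
  Position 0: 'n'
Reversed: kkheodfhn

kkheodfhn


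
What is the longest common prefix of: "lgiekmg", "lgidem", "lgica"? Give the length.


Words: lgiekmg, lgidem, lgica
  Position 0: all 'l' => match
  Position 1: all 'g' => match
  Position 2: all 'i' => match
  Position 3: ('e', 'd', 'c') => mismatch, stop
LCP = "lgi" (length 3)

3


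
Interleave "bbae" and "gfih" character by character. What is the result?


Interleaving "bbae" and "gfih":
  Position 0: 'b' from first, 'g' from second => "bg"
  Position 1: 'b' from first, 'f' from second => "bf"
  Position 2: 'a' from first, 'i' from second => "ai"
  Position 3: 'e' from first, 'h' from second => "eh"
Result: bgbfaieh

bgbfaieh


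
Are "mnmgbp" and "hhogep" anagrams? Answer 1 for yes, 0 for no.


Strings: "mnmgbp", "hhogep"
Sorted first:  bgmmnp
Sorted second: eghhop
Differ at position 0: 'b' vs 'e' => not anagrams

0


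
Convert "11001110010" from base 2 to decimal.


Input: "11001110010" in base 2
Positional expansion:
  Digit '1' (value 1) x 2^10 = 1024
  Digit '1' (value 1) x 2^9 = 512
  Digit '0' (value 0) x 2^8 = 0
  Digit '0' (value 0) x 2^7 = 0
  Digit '1' (value 1) x 2^6 = 64
  Digit '1' (value 1) x 2^5 = 32
  Digit '1' (value 1) x 2^4 = 16
  Digit '0' (value 0) x 2^3 = 0
  Digit '0' (value 0) x 2^2 = 0
  Digit '1' (value 1) x 2^1 = 2
  Digit '0' (value 0) x 2^0 = 0
Sum = 1650

1650


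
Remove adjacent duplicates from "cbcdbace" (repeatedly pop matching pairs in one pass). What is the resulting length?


Input: cbcdbace
Stack-based adjacent duplicate removal:
  Read 'c': push. Stack: c
  Read 'b': push. Stack: cb
  Read 'c': push. Stack: cbc
  Read 'd': push. Stack: cbcd
  Read 'b': push. Stack: cbcdb
  Read 'a': push. Stack: cbcdba
  Read 'c': push. Stack: cbcdbac
  Read 'e': push. Stack: cbcdbace
Final stack: "cbcdbace" (length 8)

8


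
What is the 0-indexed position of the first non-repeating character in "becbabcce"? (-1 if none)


Input: becbabcce
Character frequencies:
  'a': 1
  'b': 3
  'c': 3
  'e': 2
Scanning left to right for freq == 1:
  Position 0 ('b'): freq=3, skip
  Position 1 ('e'): freq=2, skip
  Position 2 ('c'): freq=3, skip
  Position 3 ('b'): freq=3, skip
  Position 4 ('a'): unique! => answer = 4

4


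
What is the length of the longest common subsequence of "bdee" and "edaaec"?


LCS of "bdee" and "edaaec"
DP table:
           e    d    a    a    e    c
      0    0    0    0    0    0    0
  b   0    0    0    0    0    0    0
  d   0    0    1    1    1    1    1
  e   0    1    1    1    1    2    2
  e   0    1    1    1    1    2    2
LCS length = dp[4][6] = 2

2


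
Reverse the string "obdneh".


Input: obdneh
Reading characters right to left:
  Position 5: 'h'
  Position 4: 'e'
  Position 3: 'n'
  Position 2: 'd'
  Position 1: 'b'
  Position 0: 'o'
Reversed: hendbo

hendbo


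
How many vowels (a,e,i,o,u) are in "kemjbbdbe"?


Input: kemjbbdbe
Checking each character:
  'k' at position 0: consonant
  'e' at position 1: vowel (running total: 1)
  'm' at position 2: consonant
  'j' at position 3: consonant
  'b' at position 4: consonant
  'b' at position 5: consonant
  'd' at position 6: consonant
  'b' at position 7: consonant
  'e' at position 8: vowel (running total: 2)
Total vowels: 2

2


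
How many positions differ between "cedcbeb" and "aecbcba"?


Comparing "cedcbeb" and "aecbcba" position by position:
  Position 0: 'c' vs 'a' => DIFFER
  Position 1: 'e' vs 'e' => same
  Position 2: 'd' vs 'c' => DIFFER
  Position 3: 'c' vs 'b' => DIFFER
  Position 4: 'b' vs 'c' => DIFFER
  Position 5: 'e' vs 'b' => DIFFER
  Position 6: 'b' vs 'a' => DIFFER
Positions that differ: 6

6


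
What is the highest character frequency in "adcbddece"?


Input: adcbddece
Character counts:
  'a': 1
  'b': 1
  'c': 2
  'd': 3
  'e': 2
Maximum frequency: 3

3


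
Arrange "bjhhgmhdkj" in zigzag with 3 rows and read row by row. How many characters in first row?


Zigzag "bjhhgmhdkj" into 3 rows:
Placing characters:
  'b' => row 0
  'j' => row 1
  'h' => row 2
  'h' => row 1
  'g' => row 0
  'm' => row 1
  'h' => row 2
  'd' => row 1
  'k' => row 0
  'j' => row 1
Rows:
  Row 0: "bgk"
  Row 1: "jhmdj"
  Row 2: "hh"
First row length: 3

3


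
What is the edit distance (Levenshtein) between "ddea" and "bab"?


Computing edit distance: "ddea" -> "bab"
DP table:
           b    a    b
      0    1    2    3
  d   1    1    2    3
  d   2    2    2    3
  e   3    3    3    3
  a   4    4    3    4
Edit distance = dp[4][3] = 4

4


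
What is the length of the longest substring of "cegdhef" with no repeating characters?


Input: "cegdhef"
Sliding window (track last position of each char):
  Position 0 ('c'): window [0,0] length 1 -- new best
  Position 1 ('e'): window [0,1] length 2 -- new best
  Position 2 ('g'): window [0,2] length 3 -- new best
  Position 3 ('d'): window [0,3] length 4 -- new best
  Position 4 ('h'): window [0,4] length 5 -- new best
  Position 5 ('e'): repeat (last at 1), move window start to 2
  Position 5 ('e'): window [2,5] length 4
  Position 6 ('f'): window [2,6] length 5
Longest substring with no repeats: "cegdh" with length 5

5


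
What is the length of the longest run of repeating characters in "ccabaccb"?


Input: "ccabaccb"
Scanning for longest run:
  Position 1 ('c'): continues run of 'c', length=2
  Position 2 ('a'): new char, reset run to 1
  Position 3 ('b'): new char, reset run to 1
  Position 4 ('a'): new char, reset run to 1
  Position 5 ('c'): new char, reset run to 1
  Position 6 ('c'): continues run of 'c', length=2
  Position 7 ('b'): new char, reset run to 1
Longest run: 'c' with length 2

2


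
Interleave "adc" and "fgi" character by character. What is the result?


Interleaving "adc" and "fgi":
  Position 0: 'a' from first, 'f' from second => "af"
  Position 1: 'd' from first, 'g' from second => "dg"
  Position 2: 'c' from first, 'i' from second => "ci"
Result: afdgci

afdgci


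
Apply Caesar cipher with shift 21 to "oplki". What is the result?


Caesar cipher: shift "oplki" by 21
  'o' (pos 14) + 21 = pos 9 = 'j'
  'p' (pos 15) + 21 = pos 10 = 'k'
  'l' (pos 11) + 21 = pos 6 = 'g'
  'k' (pos 10) + 21 = pos 5 = 'f'
  'i' (pos 8) + 21 = pos 3 = 'd'
Result: jkgfd

jkgfd


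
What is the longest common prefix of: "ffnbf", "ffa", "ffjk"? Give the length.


Words: ffnbf, ffa, ffjk
  Position 0: all 'f' => match
  Position 1: all 'f' => match
  Position 2: ('n', 'a', 'j') => mismatch, stop
LCP = "ff" (length 2)

2


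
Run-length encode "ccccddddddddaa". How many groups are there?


Input: ccccddddddddaa
Scanning for consecutive runs:
  Group 1: 'c' x 4 (positions 0-3)
  Group 2: 'd' x 8 (positions 4-11)
  Group 3: 'a' x 2 (positions 12-13)
Total groups: 3

3


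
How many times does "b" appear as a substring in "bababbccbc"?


Searching for "b" in "bababbccbc"
Scanning each position:
  Position 0: "b" => MATCH
  Position 1: "a" => no
  Position 2: "b" => MATCH
  Position 3: "a" => no
  Position 4: "b" => MATCH
  Position 5: "b" => MATCH
  Position 6: "c" => no
  Position 7: "c" => no
  Position 8: "b" => MATCH
  Position 9: "c" => no
Total occurrences: 5

5


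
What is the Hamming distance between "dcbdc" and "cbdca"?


Comparing "dcbdc" and "cbdca" position by position:
  Position 0: 'd' vs 'c' => differ
  Position 1: 'c' vs 'b' => differ
  Position 2: 'b' vs 'd' => differ
  Position 3: 'd' vs 'c' => differ
  Position 4: 'c' vs 'a' => differ
Total differences (Hamming distance): 5

5


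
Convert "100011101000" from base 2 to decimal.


Input: "100011101000" in base 2
Positional expansion:
  Digit '1' (value 1) x 2^11 = 2048
  Digit '0' (value 0) x 2^10 = 0
  Digit '0' (value 0) x 2^9 = 0
  Digit '0' (value 0) x 2^8 = 0
  Digit '1' (value 1) x 2^7 = 128
  Digit '1' (value 1) x 2^6 = 64
  Digit '1' (value 1) x 2^5 = 32
  Digit '0' (value 0) x 2^4 = 0
  Digit '1' (value 1) x 2^3 = 8
  Digit '0' (value 0) x 2^2 = 0
  Digit '0' (value 0) x 2^1 = 0
  Digit '0' (value 0) x 2^0 = 0
Sum = 2280

2280


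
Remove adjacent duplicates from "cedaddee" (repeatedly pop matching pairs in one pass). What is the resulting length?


Input: cedaddee
Stack-based adjacent duplicate removal:
  Read 'c': push. Stack: c
  Read 'e': push. Stack: ce
  Read 'd': push. Stack: ced
  Read 'a': push. Stack: ceda
  Read 'd': push. Stack: cedad
  Read 'd': matches stack top 'd' => pop. Stack: ceda
  Read 'e': push. Stack: cedae
  Read 'e': matches stack top 'e' => pop. Stack: ceda
Final stack: "ceda" (length 4)

4


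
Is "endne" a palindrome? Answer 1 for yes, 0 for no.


Input: endne
Reversed: endne
  Compare pos 0 ('e') with pos 4 ('e'): match
  Compare pos 1 ('n') with pos 3 ('n'): match
Result: palindrome

1


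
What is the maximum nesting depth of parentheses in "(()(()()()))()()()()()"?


Input: "(()(()()()))()()()()()"
Tracking depth:
  Position 0 '(': depth becomes 1
  Position 1 '(': depth becomes 2
  Position 2 ')': depth becomes 1
  Position 3 '(': depth becomes 2
  Position 4 '(': depth becomes 3
  Position 5 ')': depth becomes 2
  Position 6 '(': depth becomes 3
  Position 7 ')': depth becomes 2
  Position 8 '(': depth becomes 3
  Position 9 ')': depth becomes 2
  Position 10 ')': depth becomes 1
  Position 11 ')': depth becomes 0
  Position 12 '(': depth becomes 1
  Position 13 ')': depth becomes 0
  Position 14 '(': depth becomes 1
  Position 15 ')': depth becomes 0
  Position 16 '(': depth becomes 1
  Position 17 ')': depth becomes 0
  Position 18 '(': depth becomes 1
  Position 19 ')': depth becomes 0
  Position 20 '(': depth becomes 1
  Position 21 ')': depth becomes 0
Maximum depth reached: 3

3


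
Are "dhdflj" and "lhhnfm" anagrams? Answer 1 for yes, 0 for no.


Strings: "dhdflj", "lhhnfm"
Sorted first:  ddfhjl
Sorted second: fhhlmn
Differ at position 0: 'd' vs 'f' => not anagrams

0


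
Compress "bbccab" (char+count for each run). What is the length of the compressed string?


Input: bbccab
Runs:
  'b' x 2 => "b2"
  'c' x 2 => "c2"
  'a' x 1 => "a1"
  'b' x 1 => "b1"
Compressed: "b2c2a1b1"
Compressed length: 8

8


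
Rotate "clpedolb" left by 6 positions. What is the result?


Input: "clpedolb", rotate left by 6
First 6 characters: "clpedo"
Remaining characters: "lb"
Concatenate remaining + first: "lb" + "clpedo" = "lbclpedo"

lbclpedo


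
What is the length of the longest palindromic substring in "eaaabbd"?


Input: "eaaabbd"
Checking substrings for palindromes:
  [1:4] "aaa" (len 3) => palindrome
  [1:3] "aa" (len 2) => palindrome
  [2:4] "aa" (len 2) => palindrome
  [4:6] "bb" (len 2) => palindrome
Longest palindromic substring: "aaa" with length 3

3


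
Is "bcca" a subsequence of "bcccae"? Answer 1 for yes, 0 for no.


Check if "bcca" is a subsequence of "bcccae"
Greedy scan:
  Position 0 ('b'): matches sub[0] = 'b'
  Position 1 ('c'): matches sub[1] = 'c'
  Position 2 ('c'): matches sub[2] = 'c'
  Position 3 ('c'): no match needed
  Position 4 ('a'): matches sub[3] = 'a'
  Position 5 ('e'): no match needed
All 4 characters matched => is a subsequence

1


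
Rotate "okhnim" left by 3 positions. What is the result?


Input: "okhnim", rotate left by 3
First 3 characters: "okh"
Remaining characters: "nim"
Concatenate remaining + first: "nim" + "okh" = "nimokh"

nimokh


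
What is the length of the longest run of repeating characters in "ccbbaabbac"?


Input: "ccbbaabbac"
Scanning for longest run:
  Position 1 ('c'): continues run of 'c', length=2
  Position 2 ('b'): new char, reset run to 1
  Position 3 ('b'): continues run of 'b', length=2
  Position 4 ('a'): new char, reset run to 1
  Position 5 ('a'): continues run of 'a', length=2
  Position 6 ('b'): new char, reset run to 1
  Position 7 ('b'): continues run of 'b', length=2
  Position 8 ('a'): new char, reset run to 1
  Position 9 ('c'): new char, reset run to 1
Longest run: 'c' with length 2

2


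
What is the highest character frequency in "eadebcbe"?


Input: eadebcbe
Character counts:
  'a': 1
  'b': 2
  'c': 1
  'd': 1
  'e': 3
Maximum frequency: 3

3


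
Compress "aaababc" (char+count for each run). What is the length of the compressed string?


Input: aaababc
Runs:
  'a' x 3 => "a3"
  'b' x 1 => "b1"
  'a' x 1 => "a1"
  'b' x 1 => "b1"
  'c' x 1 => "c1"
Compressed: "a3b1a1b1c1"
Compressed length: 10

10


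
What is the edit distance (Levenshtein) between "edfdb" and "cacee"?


Computing edit distance: "edfdb" -> "cacee"
DP table:
           c    a    c    e    e
      0    1    2    3    4    5
  e   1    1    2    3    3    4
  d   2    2    2    3    4    4
  f   3    3    3    3    4    5
  d   4    4    4    4    4    5
  b   5    5    5    5    5    5
Edit distance = dp[5][5] = 5

5


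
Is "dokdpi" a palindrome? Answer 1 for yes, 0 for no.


Input: dokdpi
Reversed: ipdkod
  Compare pos 0 ('d') with pos 5 ('i'): MISMATCH
  Compare pos 1 ('o') with pos 4 ('p'): MISMATCH
  Compare pos 2 ('k') with pos 3 ('d'): MISMATCH
Result: not a palindrome

0


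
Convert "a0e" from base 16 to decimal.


Input: "a0e" in base 16
Positional expansion:
  Digit 'a' (value 10) x 16^2 = 2560
  Digit '0' (value 0) x 16^1 = 0
  Digit 'e' (value 14) x 16^0 = 14
Sum = 2574

2574


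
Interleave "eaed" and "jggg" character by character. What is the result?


Interleaving "eaed" and "jggg":
  Position 0: 'e' from first, 'j' from second => "ej"
  Position 1: 'a' from first, 'g' from second => "ag"
  Position 2: 'e' from first, 'g' from second => "eg"
  Position 3: 'd' from first, 'g' from second => "dg"
Result: ejagegdg

ejagegdg


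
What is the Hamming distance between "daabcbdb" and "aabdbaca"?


Comparing "daabcbdb" and "aabdbaca" position by position:
  Position 0: 'd' vs 'a' => differ
  Position 1: 'a' vs 'a' => same
  Position 2: 'a' vs 'b' => differ
  Position 3: 'b' vs 'd' => differ
  Position 4: 'c' vs 'b' => differ
  Position 5: 'b' vs 'a' => differ
  Position 6: 'd' vs 'c' => differ
  Position 7: 'b' vs 'a' => differ
Total differences (Hamming distance): 7

7


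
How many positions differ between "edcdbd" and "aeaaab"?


Comparing "edcdbd" and "aeaaab" position by position:
  Position 0: 'e' vs 'a' => DIFFER
  Position 1: 'd' vs 'e' => DIFFER
  Position 2: 'c' vs 'a' => DIFFER
  Position 3: 'd' vs 'a' => DIFFER
  Position 4: 'b' vs 'a' => DIFFER
  Position 5: 'd' vs 'b' => DIFFER
Positions that differ: 6

6


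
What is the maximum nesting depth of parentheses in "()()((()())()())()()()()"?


Input: "()()((()())()())()()()()"
Tracking depth:
  Position 0 '(': depth becomes 1
  Position 1 ')': depth becomes 0
  Position 2 '(': depth becomes 1
  Position 3 ')': depth becomes 0
  Position 4 '(': depth becomes 1
  Position 5 '(': depth becomes 2
  Position 6 '(': depth becomes 3
  Position 7 ')': depth becomes 2
  Position 8 '(': depth becomes 3
  Position 9 ')': depth becomes 2
  Position 10 ')': depth becomes 1
  Position 11 '(': depth becomes 2
  Position 12 ')': depth becomes 1
  Position 13 '(': depth becomes 2
  Position 14 ')': depth becomes 1
  Position 15 ')': depth becomes 0
  Position 16 '(': depth becomes 1
  Position 17 ')': depth becomes 0
  Position 18 '(': depth becomes 1
  Position 19 ')': depth becomes 0
  Position 20 '(': depth becomes 1
  Position 21 ')': depth becomes 0
  Position 22 '(': depth becomes 1
  Position 23 ')': depth becomes 0
Maximum depth reached: 3

3


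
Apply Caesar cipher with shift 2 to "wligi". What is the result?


Caesar cipher: shift "wligi" by 2
  'w' (pos 22) + 2 = pos 24 = 'y'
  'l' (pos 11) + 2 = pos 13 = 'n'
  'i' (pos 8) + 2 = pos 10 = 'k'
  'g' (pos 6) + 2 = pos 8 = 'i'
  'i' (pos 8) + 2 = pos 10 = 'k'
Result: ynkik

ynkik


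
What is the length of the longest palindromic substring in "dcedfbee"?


Input: "dcedfbee"
Checking substrings for palindromes:
  [6:8] "ee" (len 2) => palindrome
Longest palindromic substring: "ee" with length 2

2


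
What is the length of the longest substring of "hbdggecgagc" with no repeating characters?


Input: "hbdggecgagc"
Sliding window (track last position of each char):
  Position 0 ('h'): window [0,0] length 1 -- new best
  Position 1 ('b'): window [0,1] length 2 -- new best
  Position 2 ('d'): window [0,2] length 3 -- new best
  Position 3 ('g'): window [0,3] length 4 -- new best
  Position 4 ('g'): repeat (last at 3), move window start to 4
  Position 4 ('g'): window [4,4] length 1
  Position 5 ('e'): window [4,5] length 2
  Position 6 ('c'): window [4,6] length 3
  Position 7 ('g'): repeat (last at 4), move window start to 5
  Position 7 ('g'): window [5,7] length 3
  Position 8 ('a'): window [5,8] length 4
  Position 9 ('g'): repeat (last at 7), move window start to 8
  Position 9 ('g'): window [8,9] length 2
  Position 10 ('c'): window [8,10] length 3
Longest substring with no repeats: "hbdg" with length 4

4


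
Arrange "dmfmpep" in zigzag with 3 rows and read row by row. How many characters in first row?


Zigzag "dmfmpep" into 3 rows:
Placing characters:
  'd' => row 0
  'm' => row 1
  'f' => row 2
  'm' => row 1
  'p' => row 0
  'e' => row 1
  'p' => row 2
Rows:
  Row 0: "dp"
  Row 1: "mme"
  Row 2: "fp"
First row length: 2

2


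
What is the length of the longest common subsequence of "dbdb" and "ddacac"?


LCS of "dbdb" and "ddacac"
DP table:
           d    d    a    c    a    c
      0    0    0    0    0    0    0
  d   0    1    1    1    1    1    1
  b   0    1    1    1    1    1    1
  d   0    1    2    2    2    2    2
  b   0    1    2    2    2    2    2
LCS length = dp[4][6] = 2

2


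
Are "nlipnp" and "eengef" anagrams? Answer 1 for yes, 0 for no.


Strings: "nlipnp", "eengef"
Sorted first:  ilnnpp
Sorted second: eeefgn
Differ at position 0: 'i' vs 'e' => not anagrams

0


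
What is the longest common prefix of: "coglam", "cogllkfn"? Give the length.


Words: coglam, cogllkfn
  Position 0: all 'c' => match
  Position 1: all 'o' => match
  Position 2: all 'g' => match
  Position 3: all 'l' => match
  Position 4: ('a', 'l') => mismatch, stop
LCP = "cogl" (length 4)

4


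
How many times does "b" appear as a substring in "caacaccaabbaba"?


Searching for "b" in "caacaccaabbaba"
Scanning each position:
  Position 0: "c" => no
  Position 1: "a" => no
  Position 2: "a" => no
  Position 3: "c" => no
  Position 4: "a" => no
  Position 5: "c" => no
  Position 6: "c" => no
  Position 7: "a" => no
  Position 8: "a" => no
  Position 9: "b" => MATCH
  Position 10: "b" => MATCH
  Position 11: "a" => no
  Position 12: "b" => MATCH
  Position 13: "a" => no
Total occurrences: 3

3


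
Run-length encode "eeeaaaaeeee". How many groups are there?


Input: eeeaaaaeeee
Scanning for consecutive runs:
  Group 1: 'e' x 3 (positions 0-2)
  Group 2: 'a' x 4 (positions 3-6)
  Group 3: 'e' x 4 (positions 7-10)
Total groups: 3

3


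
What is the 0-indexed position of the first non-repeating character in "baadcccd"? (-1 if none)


Input: baadcccd
Character frequencies:
  'a': 2
  'b': 1
  'c': 3
  'd': 2
Scanning left to right for freq == 1:
  Position 0 ('b'): unique! => answer = 0

0


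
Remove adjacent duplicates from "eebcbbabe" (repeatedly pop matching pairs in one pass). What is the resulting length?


Input: eebcbbabe
Stack-based adjacent duplicate removal:
  Read 'e': push. Stack: e
  Read 'e': matches stack top 'e' => pop. Stack: (empty)
  Read 'b': push. Stack: b
  Read 'c': push. Stack: bc
  Read 'b': push. Stack: bcb
  Read 'b': matches stack top 'b' => pop. Stack: bc
  Read 'a': push. Stack: bca
  Read 'b': push. Stack: bcab
  Read 'e': push. Stack: bcabe
Final stack: "bcabe" (length 5)

5


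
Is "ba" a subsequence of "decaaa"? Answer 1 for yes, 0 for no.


Check if "ba" is a subsequence of "decaaa"
Greedy scan:
  Position 0 ('d'): no match needed
  Position 1 ('e'): no match needed
  Position 2 ('c'): no match needed
  Position 3 ('a'): no match needed
  Position 4 ('a'): no match needed
  Position 5 ('a'): no match needed
Only matched 0/2 characters => not a subsequence

0


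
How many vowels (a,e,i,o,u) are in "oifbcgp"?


Input: oifbcgp
Checking each character:
  'o' at position 0: vowel (running total: 1)
  'i' at position 1: vowel (running total: 2)
  'f' at position 2: consonant
  'b' at position 3: consonant
  'c' at position 4: consonant
  'g' at position 5: consonant
  'p' at position 6: consonant
Total vowels: 2

2


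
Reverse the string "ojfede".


Input: ojfede
Reading characters right to left:
  Position 5: 'e'
  Position 4: 'd'
  Position 3: 'e'
  Position 2: 'f'
  Position 1: 'j'
  Position 0: 'o'
Reversed: edefjo

edefjo


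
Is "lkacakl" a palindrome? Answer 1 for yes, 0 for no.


Input: lkacakl
Reversed: lkacakl
  Compare pos 0 ('l') with pos 6 ('l'): match
  Compare pos 1 ('k') with pos 5 ('k'): match
  Compare pos 2 ('a') with pos 4 ('a'): match
Result: palindrome

1


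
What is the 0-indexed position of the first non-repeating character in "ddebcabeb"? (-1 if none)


Input: ddebcabeb
Character frequencies:
  'a': 1
  'b': 3
  'c': 1
  'd': 2
  'e': 2
Scanning left to right for freq == 1:
  Position 0 ('d'): freq=2, skip
  Position 1 ('d'): freq=2, skip
  Position 2 ('e'): freq=2, skip
  Position 3 ('b'): freq=3, skip
  Position 4 ('c'): unique! => answer = 4

4


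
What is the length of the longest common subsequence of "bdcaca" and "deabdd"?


LCS of "bdcaca" and "deabdd"
DP table:
           d    e    a    b    d    d
      0    0    0    0    0    0    0
  b   0    0    0    0    1    1    1
  d   0    1    1    1    1    2    2
  c   0    1    1    1    1    2    2
  a   0    1    1    2    2    2    2
  c   0    1    1    2    2    2    2
  a   0    1    1    2    2    2    2
LCS length = dp[6][6] = 2

2


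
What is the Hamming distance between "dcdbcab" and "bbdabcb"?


Comparing "dcdbcab" and "bbdabcb" position by position:
  Position 0: 'd' vs 'b' => differ
  Position 1: 'c' vs 'b' => differ
  Position 2: 'd' vs 'd' => same
  Position 3: 'b' vs 'a' => differ
  Position 4: 'c' vs 'b' => differ
  Position 5: 'a' vs 'c' => differ
  Position 6: 'b' vs 'b' => same
Total differences (Hamming distance): 5

5


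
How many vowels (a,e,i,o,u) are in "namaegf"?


Input: namaegf
Checking each character:
  'n' at position 0: consonant
  'a' at position 1: vowel (running total: 1)
  'm' at position 2: consonant
  'a' at position 3: vowel (running total: 2)
  'e' at position 4: vowel (running total: 3)
  'g' at position 5: consonant
  'f' at position 6: consonant
Total vowels: 3

3


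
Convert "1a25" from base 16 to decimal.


Input: "1a25" in base 16
Positional expansion:
  Digit '1' (value 1) x 16^3 = 4096
  Digit 'a' (value 10) x 16^2 = 2560
  Digit '2' (value 2) x 16^1 = 32
  Digit '5' (value 5) x 16^0 = 5
Sum = 6693

6693


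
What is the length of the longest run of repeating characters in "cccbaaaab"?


Input: "cccbaaaab"
Scanning for longest run:
  Position 1 ('c'): continues run of 'c', length=2
  Position 2 ('c'): continues run of 'c', length=3
  Position 3 ('b'): new char, reset run to 1
  Position 4 ('a'): new char, reset run to 1
  Position 5 ('a'): continues run of 'a', length=2
  Position 6 ('a'): continues run of 'a', length=3
  Position 7 ('a'): continues run of 'a', length=4
  Position 8 ('b'): new char, reset run to 1
Longest run: 'a' with length 4

4


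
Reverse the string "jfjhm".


Input: jfjhm
Reading characters right to left:
  Position 4: 'm'
  Position 3: 'h'
  Position 2: 'j'
  Position 1: 'f'
  Position 0: 'j'
Reversed: mhjfj

mhjfj


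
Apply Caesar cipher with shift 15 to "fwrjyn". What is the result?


Caesar cipher: shift "fwrjyn" by 15
  'f' (pos 5) + 15 = pos 20 = 'u'
  'w' (pos 22) + 15 = pos 11 = 'l'
  'r' (pos 17) + 15 = pos 6 = 'g'
  'j' (pos 9) + 15 = pos 24 = 'y'
  'y' (pos 24) + 15 = pos 13 = 'n'
  'n' (pos 13) + 15 = pos 2 = 'c'
Result: ulgync

ulgync


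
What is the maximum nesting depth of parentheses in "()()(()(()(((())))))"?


Input: "()()(()(()(((())))))"
Tracking depth:
  Position 0 '(': depth becomes 1
  Position 1 ')': depth becomes 0
  Position 2 '(': depth becomes 1
  Position 3 ')': depth becomes 0
  Position 4 '(': depth becomes 1
  Position 5 '(': depth becomes 2
  Position 6 ')': depth becomes 1
  Position 7 '(': depth becomes 2
  Position 8 '(': depth becomes 3
  Position 9 ')': depth becomes 2
  Position 10 '(': depth becomes 3
  Position 11 '(': depth becomes 4
  Position 12 '(': depth becomes 5
  Position 13 '(': depth becomes 6
  Position 14 ')': depth becomes 5
  Position 15 ')': depth becomes 4
  Position 16 ')': depth becomes 3
  Position 17 ')': depth becomes 2
  Position 18 ')': depth becomes 1
  Position 19 ')': depth becomes 0
Maximum depth reached: 6

6


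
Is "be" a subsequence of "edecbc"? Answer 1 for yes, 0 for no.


Check if "be" is a subsequence of "edecbc"
Greedy scan:
  Position 0 ('e'): no match needed
  Position 1 ('d'): no match needed
  Position 2 ('e'): no match needed
  Position 3 ('c'): no match needed
  Position 4 ('b'): matches sub[0] = 'b'
  Position 5 ('c'): no match needed
Only matched 1/2 characters => not a subsequence

0


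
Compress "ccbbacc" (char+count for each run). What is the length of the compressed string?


Input: ccbbacc
Runs:
  'c' x 2 => "c2"
  'b' x 2 => "b2"
  'a' x 1 => "a1"
  'c' x 2 => "c2"
Compressed: "c2b2a1c2"
Compressed length: 8

8


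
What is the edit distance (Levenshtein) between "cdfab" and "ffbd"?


Computing edit distance: "cdfab" -> "ffbd"
DP table:
           f    f    b    d
      0    1    2    3    4
  c   1    1    2    3    4
  d   2    2    2    3    3
  f   3    2    2    3    4
  a   4    3    3    3    4
  b   5    4    4    3    4
Edit distance = dp[5][4] = 4

4
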